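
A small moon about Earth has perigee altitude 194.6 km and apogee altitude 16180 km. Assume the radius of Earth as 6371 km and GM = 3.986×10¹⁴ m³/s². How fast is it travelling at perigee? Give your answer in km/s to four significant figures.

v ≈ 9.697 km/s

r_p = 6371 + 194.6 = 6565.6 km = 6.5656×10⁶ m.
r_a = 6371 + 16180 = 22551 km = 2.2551×10⁷ m.
Semi-major axis a = (r_p + r_a)/2 = 14558 km = 1.456×10⁷ m.
Vis-viva: v² = μ(2/r − 1/a) = 3.986×10¹⁴ × (3.046×10⁻⁷ − 6.869×10⁻⁸) = 9.404×10⁷ m²/s².
v = 9697 m/s = 9.697 km/s.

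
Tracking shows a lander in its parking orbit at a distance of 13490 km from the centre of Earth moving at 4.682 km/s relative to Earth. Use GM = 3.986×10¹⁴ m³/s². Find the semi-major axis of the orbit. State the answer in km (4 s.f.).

r = 1.349×10⁷ m.
Vis-viva rearranged: 1/a = 2/r − v²/μ = 1.483×10⁻⁷ − 5.500×10⁻⁸ = 9.326×10⁻⁸ m⁻¹.
a = 1.072×10⁷ m = 10722 km.

a ≈ 10720 km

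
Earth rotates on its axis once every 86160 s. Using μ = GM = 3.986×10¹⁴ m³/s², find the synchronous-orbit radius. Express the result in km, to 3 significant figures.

A synchronous orbit has period T, so by Kepler's third law a = (μT²/4π²)^(1/3).
μT²/4π² = 3.986×10¹⁴ × (8.616×10⁴)² / 39.48 = 7.495×10²² m³.
a = 4.216×10⁷ m = 42163 km.

r_sync ≈ 42200 km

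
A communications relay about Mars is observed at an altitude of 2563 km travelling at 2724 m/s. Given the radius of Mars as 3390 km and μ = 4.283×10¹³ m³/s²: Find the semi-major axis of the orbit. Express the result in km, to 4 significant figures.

r = 3390 + 2563 = 5953.0 km = 5.953×10⁶ m.
Specific orbital energy ε = v²/2 − μ/r = (2724)²/2 − 4.283×10¹³/5.953×10⁶ = -3.485×10⁶ J/kg.
Since ε = −μ/(2a), a = −μ/(2ε) = 6.146×10⁶ m = 6145.6 km.

a ≈ 6146 km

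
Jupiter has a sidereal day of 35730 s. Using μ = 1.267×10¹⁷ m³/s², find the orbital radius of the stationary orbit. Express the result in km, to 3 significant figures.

A synchronous orbit has period T, so by Kepler's third law a = (μT²/4π²)^(1/3).
μT²/4π² = 1.267×10¹⁷ × (3.573×10⁴)² / 39.48 = 4.097×10²⁴ m³.
a = 1.600×10⁸ m = 1.6002×10⁵ km.

r_sync ≈ 1.60×10⁵ km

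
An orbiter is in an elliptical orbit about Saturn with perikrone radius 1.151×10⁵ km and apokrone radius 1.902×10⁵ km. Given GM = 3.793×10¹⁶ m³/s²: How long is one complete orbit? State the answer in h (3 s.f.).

Semi-major axis a = (r_p + r_a)/2 = (1.1510×10⁵ + 1.9020×10⁵)/2 = 1.5265×10⁵ km = 1.526×10⁸ m.
By Kepler's third law T = 2π√(a³/μ) = 2π × 9.684×10³ = 6.085×10⁴ s.
= 16.90 h.

T ≈ 16.9 h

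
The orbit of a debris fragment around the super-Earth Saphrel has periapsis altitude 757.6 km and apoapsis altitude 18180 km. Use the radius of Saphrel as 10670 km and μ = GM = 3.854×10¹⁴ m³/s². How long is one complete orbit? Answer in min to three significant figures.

r_p = 10670 + 757.6 = 11428 km = 1.1428×10⁷ m.
r_a = 10670 + 18180 = 28850 km = 2.8850×10⁷ m.
Semi-major axis a = (r_p + r_a)/2 = (11428 + 28850)/2 = 20139 km = 2.014×10⁷ m.
By Kepler's third law T = 2π√(a³/μ) = 2π × 4.604×10³ = 2.893×10⁴ s.
= 482.1 min.

T ≈ 482 min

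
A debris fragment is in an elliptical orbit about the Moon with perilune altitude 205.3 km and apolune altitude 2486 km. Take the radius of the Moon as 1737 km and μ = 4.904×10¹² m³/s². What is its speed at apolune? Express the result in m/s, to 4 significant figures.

r_p = 1737 + 205.3 = 1942.3 km = 1.9423×10⁶ m.
r_a = 1737 + 2486 = 4223.0 km = 4.2230×10⁶ m.
Semi-major axis a = (r_p + r_a)/2 = 3082.7 km = 3.083×10⁶ m.
Vis-viva: v² = μ(2/r − 1/a) = 4.904×10¹² × (4.736×10⁻⁷ − 3.244×10⁻⁷) = 7.317×10⁵ m²/s².
v = 855.4 m/s.

v ≈ 855.4 m/s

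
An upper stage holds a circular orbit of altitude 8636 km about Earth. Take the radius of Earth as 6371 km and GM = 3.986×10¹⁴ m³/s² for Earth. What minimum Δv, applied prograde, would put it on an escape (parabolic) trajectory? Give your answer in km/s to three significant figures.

Δv ≈ 2.13 km/s

r = 6371 + 8636 = 15007 km = 1.5007×10⁷ m.
Circular speed v_c = √(μ/r) = 5154 m/s.
Escape speed v_esc = √(2μ/r) = √2 × v_c = 7288 m/s.
Δv = v_esc − v_c = 2135 m/s = 2.135 km/s.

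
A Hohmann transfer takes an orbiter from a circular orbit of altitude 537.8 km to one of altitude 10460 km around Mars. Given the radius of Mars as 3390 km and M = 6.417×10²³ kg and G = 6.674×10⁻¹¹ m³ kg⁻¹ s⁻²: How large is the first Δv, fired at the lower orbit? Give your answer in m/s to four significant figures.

Δv ≈ 819.7 m/s

μ = GM = 6.674×10⁻¹¹ × 6.417×10²³ = 4.283×10¹³ m³/s².
r₁ = 3390 + 537.8 = 3927.8 km = 3.9278×10⁶ m.
r₂ = 3390 + 10460 = 13850 km = 1.3850×10⁷ m.
Transfer ellipse a_t = (r₁ + r₂)/2 = 8.889×10⁶ m.
At r₁: circular v_c1 = √(μ/r₁) = 3302 m/s; transfer-periapsis v_p = √[μ(2/r₁ − 1/a_t)] = 4122 m/s.
Δv₁ = v_p − v_c1 = 819.7 m/s.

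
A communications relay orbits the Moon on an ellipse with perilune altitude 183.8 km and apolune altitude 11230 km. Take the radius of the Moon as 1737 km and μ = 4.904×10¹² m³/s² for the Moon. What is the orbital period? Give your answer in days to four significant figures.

T ≈ 0.6669 days

r_p = 1737 + 183.8 = 1920.8 km = 1.9208×10⁶ m.
r_a = 1737 + 11230 = 12967 km = 1.2967×10⁷ m.
Semi-major axis a = (r_p + r_a)/2 = (1920.8 + 12967)/2 = 7443.9 km = 7.444×10⁶ m.
By Kepler's third law T = 2π√(a³/μ) = 2π × 9.171×10³ = 5.762×10⁴ s.
= 0.6669 days.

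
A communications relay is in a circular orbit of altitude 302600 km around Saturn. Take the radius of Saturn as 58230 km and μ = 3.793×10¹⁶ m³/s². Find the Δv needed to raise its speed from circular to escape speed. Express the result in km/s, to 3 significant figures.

r = 58230 + 302600 = 360830 km = 3.6083×10⁸ m.
Circular speed v_c = √(μ/r) = 10250 m/s.
Escape speed v_esc = √(2μ/r) = √2 × v_c = 14500 m/s.
Δv = v_esc − v_c = 4247 m/s = 4.247 km/s.

Δv ≈ 4.25 km/s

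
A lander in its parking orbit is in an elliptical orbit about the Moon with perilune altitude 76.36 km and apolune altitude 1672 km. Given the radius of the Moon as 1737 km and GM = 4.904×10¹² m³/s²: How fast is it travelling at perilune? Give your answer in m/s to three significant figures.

r_p = 1737 + 76.36 = 1813.4 km = 1.8134×10⁶ m.
r_a = 1737 + 1672 = 3409.0 km = 3.4090×10⁶ m.
Semi-major axis a = (r_p + r_a)/2 = 2611.2 km = 2.611×10⁶ m.
Vis-viva: v² = μ(2/r − 1/a) = 4.904×10¹² × (1.103×10⁻⁶ − 3.830×10⁻⁷) = 3.531×10⁶ m²/s².
v = 1879 m/s.

v ≈ 1880 m/s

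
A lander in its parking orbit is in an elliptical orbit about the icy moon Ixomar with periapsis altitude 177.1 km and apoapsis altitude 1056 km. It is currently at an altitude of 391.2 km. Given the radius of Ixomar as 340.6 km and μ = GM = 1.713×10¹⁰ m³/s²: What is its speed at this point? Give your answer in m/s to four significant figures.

r_p = 340.6 + 177.1 = 517.70 km = 5.1770×10⁵ m.
r_a = 340.6 + 1056 = 1396.6 km = 1.3966×10⁶ m.
r = 340.6 + 391.2 = 731.80 km = 7.318×10⁵ m.
Semi-major axis a = (r_p + r_a)/2 = 957.15 km = 9.572×10⁵ m.
Vis-viva: v² = μ(2/r − 1/a) = 1.713×10¹⁰ × (2.733×10⁻⁶ − 1.045×10⁻⁶) = 2.892×10⁴ m²/s².
v = 170.1 m/s.

v ≈ 170.1 m/s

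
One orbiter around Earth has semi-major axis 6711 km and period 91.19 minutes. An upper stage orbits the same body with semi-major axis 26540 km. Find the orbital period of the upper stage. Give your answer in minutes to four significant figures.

Kepler's third law: T² ∝ a³, so T₂ = T₁ (a₂/a₁)^(3/2).
a₂/a₁ = 3.955, (a₂/a₁)^(3/2) = 7.864.
T₂ = 91.19 × 7.864 = 717.2 minutes.

T₂ ≈ 717.2 minutes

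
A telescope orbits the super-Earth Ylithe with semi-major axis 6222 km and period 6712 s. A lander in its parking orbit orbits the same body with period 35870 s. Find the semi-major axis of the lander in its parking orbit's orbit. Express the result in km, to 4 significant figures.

a₂ ≈ 19020 km

Kepler's third law: a³ ∝ T², so a₂ = a₁ (T₂/T₁)^(2/3).
T₂/T₁ = 5.344, (T₂/T₁)^(2/3) = 3.057.
a₂ = 6222 × 3.057 = 19020 km.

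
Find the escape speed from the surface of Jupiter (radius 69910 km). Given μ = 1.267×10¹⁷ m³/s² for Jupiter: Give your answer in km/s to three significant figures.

v_esc ≈ 60.2 km/s

r = R = 6.991×10⁷ m.
Escape speed v_esc = √(2μ/r) = √(2 × 1.267×10¹⁷ / 6.991×10⁷) = √(3.625×10⁹) = 60210 m/s.
= 60.21 km/s.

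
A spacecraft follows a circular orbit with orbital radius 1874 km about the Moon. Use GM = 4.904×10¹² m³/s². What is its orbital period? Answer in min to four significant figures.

r = 1874 km = 1.874×10⁶ m.
Kepler's third law: T = 2π√(r³/μ) = 2π√((1.874×10⁶)³ / 4.904×10¹²).
r³/μ = 1.342×10⁶ s², so T = 2π × 1.158×10³ = 7.279×10³ s.
Converting: 7.279×10³ s ÷ 60.00 = 121.3 min.

T ≈ 121.3 min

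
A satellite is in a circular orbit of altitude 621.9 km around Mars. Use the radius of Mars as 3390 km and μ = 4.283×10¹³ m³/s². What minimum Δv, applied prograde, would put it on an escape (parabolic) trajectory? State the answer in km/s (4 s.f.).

r = 3390 + 621.9 = 4011.9 km = 4.0119×10⁶ m.
Circular speed v_c = √(μ/r) = 3267 m/s.
Escape speed v_esc = √(2μ/r) = √2 × v_c = 4621 m/s.
Δv = v_esc − v_c = 1353 m/s = 1.353 km/s.

Δv ≈ 1.353 km/s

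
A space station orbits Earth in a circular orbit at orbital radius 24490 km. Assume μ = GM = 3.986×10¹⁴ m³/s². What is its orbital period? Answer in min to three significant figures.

r = 24490 km = 2.449×10⁷ m.
Kepler's third law: T = 2π√(r³/μ) = 2π√((2.449×10⁷)³ / 3.986×10¹⁴).
r³/μ = 3.685×10⁷ s², so T = 2π × 6.070×10³ = 3.814×10⁴ s.
Converting: 3.814×10⁴ s ÷ 60.00 = 635.7 min.

T ≈ 636 min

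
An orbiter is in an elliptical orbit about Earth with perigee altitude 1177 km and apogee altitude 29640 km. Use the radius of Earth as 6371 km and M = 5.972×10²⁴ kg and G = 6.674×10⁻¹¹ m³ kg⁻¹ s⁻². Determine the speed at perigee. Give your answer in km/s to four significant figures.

μ = GM = 6.674×10⁻¹¹ × 5.972×10²⁴ = 3.986×10¹⁴ m³/s².
r_p = 6371 + 1177 = 7548.0 km = 7.5480×10⁶ m.
r_a = 6371 + 29640 = 36011 km = 3.6011×10⁷ m.
Semi-major axis a = (r_p + r_a)/2 = 21780 km = 2.178×10⁷ m.
Vis-viva: v² = μ(2/r − 1/a) = 3.986×10¹⁴ × (2.650×10⁻⁷ − 4.591×10⁻⁸) = 8.731×10⁷ m²/s².
v = 9344 m/s = 9.344 km/s.

v ≈ 9.344 km/s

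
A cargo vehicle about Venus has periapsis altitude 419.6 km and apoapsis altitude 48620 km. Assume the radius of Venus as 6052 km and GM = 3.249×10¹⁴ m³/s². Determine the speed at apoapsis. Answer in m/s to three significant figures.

v ≈ 1120 m/s

r_p = 6052 + 419.6 = 6471.6 km = 6.4716×10⁶ m.
r_a = 6052 + 48620 = 54672 km = 5.4672×10⁷ m.
Semi-major axis a = (r_p + r_a)/2 = 30572 km = 3.057×10⁷ m.
Vis-viva: v² = μ(2/r − 1/a) = 3.249×10¹⁴ × (3.658×10⁻⁸ − 3.271×10⁻⁸) = 1.258×10⁶ m²/s².
v = 1122 m/s.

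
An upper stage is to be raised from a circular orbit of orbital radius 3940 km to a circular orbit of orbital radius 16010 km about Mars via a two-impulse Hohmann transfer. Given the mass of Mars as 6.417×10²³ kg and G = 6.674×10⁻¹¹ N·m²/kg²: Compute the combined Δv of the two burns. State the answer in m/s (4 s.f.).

μ = GM = 6.674×10⁻¹¹ × 6.417×10²³ = 4.283×10¹³ m³/s².
r₁ = 3940 km = 3.940×10⁶ m.
r₂ = 16010 km = 1.601×10⁷ m.
Transfer ellipse a_t = (r₁ + r₂)/2 = 9.975×10⁶ m.
At r₁: circular v_c1 = √(μ/r₁) = 3297 m/s; transfer-periapsis v_p = √[μ(2/r₁ − 1/a_t)] = 4177 m/s.
Δv₁ = v_p − v_c1 = 879.9 m/s.
At r₂: circular v_c2 = √(μ/r₂) = 1636 m/s; transfer-apoapsis v_a = √[μ(2/r₂ − 1/a_t)] = 1028 m/s.
Δv₂ = v_c2 − v_a = 607.6 m/s.
Total Δv = Δv₁ + Δv₂ = 1488 m/s.

Δv_total ≈ 1488 m/s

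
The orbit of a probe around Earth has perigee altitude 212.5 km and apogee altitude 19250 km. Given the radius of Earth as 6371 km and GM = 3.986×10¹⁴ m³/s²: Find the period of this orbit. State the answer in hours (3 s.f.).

r_p = 6371 + 212.5 = 6583.5 km = 6.5835×10⁶ m.
r_a = 6371 + 19250 = 25621 km = 2.5621×10⁷ m.
Semi-major axis a = (r_p + r_a)/2 = (6583.5 + 25621)/2 = 16102 km = 1.610×10⁷ m.
By Kepler's third law T = 2π√(a³/μ) = 2π × 3.236×10³ = 2.033×10⁴ s.
= 5.649 hours.

T ≈ 5.65 hours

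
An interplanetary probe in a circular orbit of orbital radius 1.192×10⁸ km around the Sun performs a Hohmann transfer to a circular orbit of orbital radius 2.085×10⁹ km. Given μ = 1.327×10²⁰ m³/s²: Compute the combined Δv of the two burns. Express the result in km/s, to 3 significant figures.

Δv_total ≈ 17.9 km/s

r₁ = 1.192×10⁸ km = 1.192×10¹¹ m.
r₂ = 2.085×10⁹ km = 2.085×10¹² m.
Transfer ellipse a_t = (r₁ + r₂)/2 = 1.102×10¹² m.
At r₁: circular v_c1 = √(μ/r₁) = 33370 m/s; transfer-perihelion v_p = √[μ(2/r₁ − 1/a_t)] = 45890 m/s.
Δv₁ = v_p − v_c1 = 12530 m/s.
At r₂: circular v_c2 = √(μ/r₂) = 7978 m/s; transfer-aphelion v_a = √[μ(2/r₂ − 1/a_t)] = 2624 m/s.
Δv₂ = v_c2 − v_a = 5354 m/s.
Total Δv = Δv₁ + Δv₂ = 17880 m/s = 17.88 km/s.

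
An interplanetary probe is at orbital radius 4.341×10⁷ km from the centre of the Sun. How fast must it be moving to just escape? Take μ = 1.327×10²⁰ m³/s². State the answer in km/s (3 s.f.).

r = 4.341×10⁷ km = 4.341×10¹⁰ m.
Escape speed v_esc = √(2μ/r) = √(2 × 1.327×10²⁰ / 4.341×10¹⁰) = √(6.114×10⁹) = 78190 m/s.
= 78.19 km/s.

v_esc ≈ 78.2 km/s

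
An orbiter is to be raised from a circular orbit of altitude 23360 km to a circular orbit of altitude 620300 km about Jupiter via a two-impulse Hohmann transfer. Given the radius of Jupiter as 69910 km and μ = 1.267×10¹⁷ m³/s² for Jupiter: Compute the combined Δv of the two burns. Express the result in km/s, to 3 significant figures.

r₁ = 69910 + 23360 = 93270 km = 9.3270×10⁷ m.
r₂ = 69910 + 620300 = 690210 km = 6.9021×10⁸ m.
Transfer ellipse a_t = (r₁ + r₂)/2 = 3.917×10⁸ m.
At r₁: circular v_c1 = √(μ/r₁) = 36860 m/s; transfer-perijove v_p = √[μ(2/r₁ − 1/a_t)] = 48920 m/s.
Δv₁ = v_p − v_c1 = 12070 m/s.
At r₂: circular v_c2 = √(μ/r₂) = 13550 m/s; transfer-apojove v_a = √[μ(2/r₂ − 1/a_t)] = 6611 m/s.
Δv₂ = v_c2 − v_a = 6938 m/s.
Total Δv = Δv₁ + Δv₂ = 19000 m/s = 19.00 km/s.

Δv_total ≈ 19.0 km/s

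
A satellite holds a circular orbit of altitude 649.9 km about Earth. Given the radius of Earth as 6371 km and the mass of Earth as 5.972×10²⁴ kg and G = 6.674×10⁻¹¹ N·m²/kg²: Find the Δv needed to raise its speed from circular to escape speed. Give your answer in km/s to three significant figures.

μ = GM = 6.674×10⁻¹¹ × 5.972×10²⁴ = 3.986×10¹⁴ m³/s².
r = 6371 + 649.9 = 7020.9 km = 7.0209×10⁶ m.
Circular speed v_c = √(μ/r) = 7535 m/s.
Escape speed v_esc = √(2μ/r) = √2 × v_c = 10660 m/s.
Δv = v_esc − v_c = 3121 m/s = 3.121 km/s.

Δv ≈ 3.12 km/s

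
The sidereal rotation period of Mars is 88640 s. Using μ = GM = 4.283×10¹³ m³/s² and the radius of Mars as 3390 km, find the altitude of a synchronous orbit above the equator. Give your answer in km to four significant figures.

A synchronous orbit has period T, so by Kepler's third law a = (μT²/4π²)^(1/3).
μT²/4π² = 4.283×10¹³ × (8.864×10⁴)² / 39.48 = 8.524×10²¹ m³.
a = 2.043×10⁷ m = 20428 km.
Altitude h = a − R = 20428 − 3390 = 17038 km.

h_sync ≈ 17040 km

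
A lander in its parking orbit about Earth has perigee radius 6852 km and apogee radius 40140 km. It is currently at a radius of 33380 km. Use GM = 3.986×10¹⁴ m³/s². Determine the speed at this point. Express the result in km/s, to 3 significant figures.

v ≈ 2.63 km/s

Semi-major axis a = (r_p + r_a)/2 = 23496 km = 2.350×10⁷ m.
Vis-viva: v² = μ(2/r − 1/a) = 3.986×10¹⁴ × (5.992×10⁻⁸ − 4.256×10⁻⁸) = 6.918×10⁶ m²/s².
v = 2630 m/s = 2.630 km/s.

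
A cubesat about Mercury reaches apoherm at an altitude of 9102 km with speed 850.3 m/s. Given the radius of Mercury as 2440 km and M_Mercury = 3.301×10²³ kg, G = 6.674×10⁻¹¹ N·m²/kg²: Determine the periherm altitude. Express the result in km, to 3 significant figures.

μ = GM = 6.674×10⁻¹¹ × 3.301×10²³ = 2.203×10¹³ m³/s².
r_a = 2440 + 9102 = 11542 km = 1.154×10⁷ m.
Specific energy ε = v²/2 − μ/r = -1.547×10⁶ J/kg, so a = −μ/(2ε) = 7.119×10⁶ m.
The apsides satisfy r_p + r_a = 2a, so the periherm radius is 2a − r_a = 2.697×10⁶ m = 2696.7 km.
Periherm altitude = 2696.7 − 2440 = 256.71 km.

periherm altitude ≈ 257 km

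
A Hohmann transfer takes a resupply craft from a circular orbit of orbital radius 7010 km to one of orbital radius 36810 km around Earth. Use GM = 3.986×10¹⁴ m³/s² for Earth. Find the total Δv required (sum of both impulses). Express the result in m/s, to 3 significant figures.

Δv_total ≈ 3660 m/s

r₁ = 7010 km = 7.010×10⁶ m.
r₂ = 36810 km = 3.681×10⁷ m.
Transfer ellipse a_t = (r₁ + r₂)/2 = 2.191×10⁷ m.
At r₁: circular v_c1 = √(μ/r₁) = 7541 m/s; transfer-perigee v_p = √[μ(2/r₁ − 1/a_t)] = 9774 m/s.
Δv₁ = v_p − v_c1 = 2233 m/s.
At r₂: circular v_c2 = √(μ/r₂) = 3291 m/s; transfer-apogee v_a = √[μ(2/r₂ − 1/a_t)] = 1861 m/s.
Δv₂ = v_c2 − v_a = 1429 m/s.
Total Δv = Δv₁ + Δv₂ = 3663 m/s.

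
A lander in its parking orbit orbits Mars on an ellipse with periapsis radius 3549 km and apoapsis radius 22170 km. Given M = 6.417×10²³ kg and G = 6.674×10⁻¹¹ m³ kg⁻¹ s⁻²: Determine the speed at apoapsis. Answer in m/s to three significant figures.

μ = GM = 6.674×10⁻¹¹ × 6.417×10²³ = 4.283×10¹³ m³/s².
Semi-major axis a = (r_p + r_a)/2 = 12860 km = 1.286×10⁷ m.
Vis-viva: v² = μ(2/r − 1/a) = 4.283×10¹³ × (9.021×10⁻⁸ − 7.776×10⁻⁸) = 5.331×10⁵ m²/s².
v = 730.2 m/s.

v ≈ 730 m/s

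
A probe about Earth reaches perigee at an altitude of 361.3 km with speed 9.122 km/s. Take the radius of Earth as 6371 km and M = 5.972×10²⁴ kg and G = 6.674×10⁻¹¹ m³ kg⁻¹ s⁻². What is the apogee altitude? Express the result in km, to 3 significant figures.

apogee altitude ≈ 9550 km

μ = GM = 6.674×10⁻¹¹ × 5.972×10²⁴ = 3.986×10¹⁴ m³/s².
r_p = 6371 + 361.3 = 6732.3 km = 6.732×10⁶ m.
Specific energy ε = v²/2 − μ/r = -1.760×10⁷ J/kg, so a = −μ/(2ε) = 1.132×10⁷ m.
The apsides satisfy r_p + r_a = 2a, so the apogee radius is 2a − r_p = 1.592×10⁷ m = 15917 km.
Apogee altitude = 15917 − 6371 = 9546.1 km.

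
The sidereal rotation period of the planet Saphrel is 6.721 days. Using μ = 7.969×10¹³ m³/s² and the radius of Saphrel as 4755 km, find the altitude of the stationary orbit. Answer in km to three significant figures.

T = 6.721 days = 5.807×10⁵ s.
A synchronous orbit has period T, so by Kepler's third law a = (μT²/4π²)^(1/3).
μT²/4π² = 7.969×10¹³ × (5.807×10⁵)² / 39.48 = 6.807×10²³ m³.
a = 8.797×10⁷ m = 87966 km.
Altitude h = a − R = 87966 − 4755 = 83211 km.

h_sync ≈ 83200 km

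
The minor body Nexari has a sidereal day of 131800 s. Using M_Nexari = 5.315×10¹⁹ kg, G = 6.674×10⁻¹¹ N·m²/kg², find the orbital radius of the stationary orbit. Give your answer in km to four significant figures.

r_sync ≈ 1160 km

μ = GM = 6.674×10⁻¹¹ × 5.315×10¹⁹ = 3.547×10⁹ m³/s².
A synchronous orbit has period T, so by Kepler's third law a = (μT²/4π²)^(1/3).
μT²/4π² = 3.547×10⁹ × (1.318×10⁵)² / 39.48 = 1.561×10¹⁸ m³.
a = 1.160×10⁶ m = 1160.0 km.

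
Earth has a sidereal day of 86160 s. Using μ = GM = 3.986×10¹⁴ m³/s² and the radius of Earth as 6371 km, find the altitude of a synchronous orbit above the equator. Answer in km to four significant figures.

A synchronous orbit has period T, so by Kepler's third law a = (μT²/4π²)^(1/3).
μT²/4π² = 3.986×10¹⁴ × (8.616×10⁴)² / 39.48 = 7.495×10²² m³.
a = 4.216×10⁷ m = 42163 km.
Altitude h = a − R = 42163 − 6371 = 35792 km.

h_sync ≈ 35790 km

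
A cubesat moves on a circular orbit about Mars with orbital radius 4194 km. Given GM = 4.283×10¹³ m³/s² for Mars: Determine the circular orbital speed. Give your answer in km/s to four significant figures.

r = 4194 km = 4.194×10⁶ m.
For a circular orbit v = √(μ/r) = √(4.283×10¹³ / 4.194×10⁶) = √(1.021×10⁷) = 3196 m/s.
That is 3.196 km/s.

v ≈ 3.196 km/s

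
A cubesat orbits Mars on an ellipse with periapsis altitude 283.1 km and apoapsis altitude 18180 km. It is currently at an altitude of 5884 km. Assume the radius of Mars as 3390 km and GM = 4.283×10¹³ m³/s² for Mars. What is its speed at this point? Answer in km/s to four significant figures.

r_p = 3390 + 283.1 = 3673.1 km = 3.6731×10⁶ m.
r_a = 3390 + 18180 = 21570 km = 2.1570×10⁷ m.
r = 3390 + 5884 = 9274.0 km = 9.274×10⁶ m.
Semi-major axis a = (r_p + r_a)/2 = 12622 km = 1.262×10⁷ m.
Vis-viva: v² = μ(2/r − 1/a) = 4.283×10¹³ × (2.157×10⁻⁷ − 7.923×10⁻⁸) = 5.843×10⁶ m²/s².
v = 2417 m/s = 2.417 km/s.

v ≈ 2.417 km/s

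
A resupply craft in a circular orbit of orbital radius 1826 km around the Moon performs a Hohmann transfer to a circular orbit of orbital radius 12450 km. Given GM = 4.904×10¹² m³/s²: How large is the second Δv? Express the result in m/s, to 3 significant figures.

r₁ = 1826 km = 1.826×10⁶ m.
r₂ = 12450 km = 1.245×10⁷ m.
Transfer ellipse a_t = (r₁ + r₂)/2 = 7.138×10⁶ m.
At r₁: circular v_c1 = √(μ/r₁) = 1639 m/s; transfer-perilune v_p = √[μ(2/r₁ − 1/a_t)] = 2164 m/s.
At r₂: circular v_c2 = √(μ/r₂) = 627.6 m/s; transfer-apolune v_a = √[μ(2/r₂ − 1/a_t)] = 317.4 m/s.
Δv₂ = v_c2 − v_a = 310.2 m/s.

Δv ≈ 310 m/s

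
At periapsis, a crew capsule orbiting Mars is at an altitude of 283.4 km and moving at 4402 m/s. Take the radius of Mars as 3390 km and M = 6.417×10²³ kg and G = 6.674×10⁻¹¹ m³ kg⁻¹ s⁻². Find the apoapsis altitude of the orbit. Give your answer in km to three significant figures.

apoapsis altitude ≈ 14700 km

μ = GM = 6.674×10⁻¹¹ × 6.417×10²³ = 4.283×10¹³ m³/s².
r_p = 3390 + 283.4 = 3673.4 km = 3.673×10⁶ m.
Specific energy ε = v²/2 − μ/r = -1.970×10⁶ J/kg, so a = −μ/(2ε) = 1.087×10⁷ m.
The apsides satisfy r_p + r_a = 2a, so the apoapsis radius is 2a − r_p = 1.807×10⁷ m = 18067 km.
Apoapsis altitude = 18067 − 3390 = 14677 km.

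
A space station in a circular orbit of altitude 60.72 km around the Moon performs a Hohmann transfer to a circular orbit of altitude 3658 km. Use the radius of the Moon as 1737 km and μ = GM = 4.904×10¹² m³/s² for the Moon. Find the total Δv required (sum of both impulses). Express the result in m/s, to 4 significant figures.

r₁ = 1737 + 60.72 = 1797.7 km = 1.7977×10⁶ m.
r₂ = 1737 + 3658 = 5395.0 km = 5.3950×10⁶ m.
Transfer ellipse a_t = (r₁ + r₂)/2 = 3.596×10⁶ m.
At r₁: circular v_c1 = √(μ/r₁) = 1652 m/s; transfer-perilune v_p = √[μ(2/r₁ − 1/a_t)] = 2023 m/s.
Δv₁ = v_p − v_c1 = 371.3 m/s.
At r₂: circular v_c2 = √(μ/r₂) = 953.4 m/s; transfer-apolune v_a = √[μ(2/r₂ − 1/a_t)] = 674.1 m/s.
Δv₂ = v_c2 − v_a = 279.3 m/s.
Total Δv = Δv₁ + Δv₂ = 650.6 m/s.

Δv_total ≈ 650.6 m/s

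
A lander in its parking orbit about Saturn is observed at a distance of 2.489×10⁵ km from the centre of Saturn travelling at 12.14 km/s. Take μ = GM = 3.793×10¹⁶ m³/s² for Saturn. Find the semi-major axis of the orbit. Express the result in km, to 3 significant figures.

r = 2.489×10⁸ m.
Vis-viva rearranged: 1/a = 2/r − v²/μ = 8.035×10⁻⁹ − 3.886×10⁻⁹ = 4.150×10⁻⁹ m⁻¹.
a = 2.410×10⁸ m = 2.4098×10⁵ km.

a ≈ 2.41×10⁵ km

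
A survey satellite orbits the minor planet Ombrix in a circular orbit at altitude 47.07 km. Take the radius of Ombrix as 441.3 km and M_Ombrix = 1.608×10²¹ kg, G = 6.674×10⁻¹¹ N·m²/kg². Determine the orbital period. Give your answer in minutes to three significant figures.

T ≈ 109 minutes

μ = GM = 6.674×10⁻¹¹ × 1.608×10²¹ = 1.073×10¹¹ m³/s².
r = 441.3 + 47.07 = 488.37 km = 4.8837×10⁵ m.
Kepler's third law: T = 2π√(r³/μ) = 2π√((4.884×10⁵)³ / 1.073×10¹¹).
r³/μ = 1.085×10⁶ s², so T = 2π × 1.042×10³ = 6.546×10³ s.
Converting: 6.546×10³ s ÷ 60.00 = 109.1 minutes.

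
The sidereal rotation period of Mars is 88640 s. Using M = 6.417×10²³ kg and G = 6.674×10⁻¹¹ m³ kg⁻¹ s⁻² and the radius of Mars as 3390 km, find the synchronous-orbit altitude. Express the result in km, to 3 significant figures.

h_sync ≈ 17000 km

μ = GM = 6.674×10⁻¹¹ × 6.417×10²³ = 4.283×10¹³ m³/s².
A synchronous orbit has period T, so by Kepler's third law a = (μT²/4π²)^(1/3).
μT²/4π² = 4.283×10¹³ × (8.864×10⁴)² / 39.48 = 8.524×10²¹ m³.
a = 2.043×10⁷ m = 20427 km.
Altitude h = a − R = 20427 − 3390 = 17037 km.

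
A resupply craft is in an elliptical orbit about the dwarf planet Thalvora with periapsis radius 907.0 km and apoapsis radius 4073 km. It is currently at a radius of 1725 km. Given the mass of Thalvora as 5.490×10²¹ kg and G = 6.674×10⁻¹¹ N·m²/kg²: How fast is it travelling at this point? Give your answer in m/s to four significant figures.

μ = GM = 6.674×10⁻¹¹ × 5.490×10²¹ = 3.664×10¹¹ m³/s².
Semi-major axis a = (r_p + r_a)/2 = 2490.0 km = 2.490×10⁶ m.
Vis-viva: v² = μ(2/r − 1/a) = 3.664×10¹¹ × (1.159×10⁻⁶ − 4.016×10⁻⁷) = 2.777×10⁵ m²/s².
v = 526.9 m/s.

v ≈ 526.9 m/s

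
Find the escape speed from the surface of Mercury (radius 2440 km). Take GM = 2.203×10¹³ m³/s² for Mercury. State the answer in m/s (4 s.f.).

r = R = 2.440×10⁶ m.
Escape speed v_esc = √(2μ/r) = √(2 × 2.203×10¹³ / 2.440×10⁶) = √(1.806×10⁷) = 4249 m/s.

v_esc ≈ 4249 m/s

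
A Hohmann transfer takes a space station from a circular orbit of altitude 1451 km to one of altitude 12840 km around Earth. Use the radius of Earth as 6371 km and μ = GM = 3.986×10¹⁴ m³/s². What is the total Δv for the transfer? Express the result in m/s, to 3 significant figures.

Δv_total ≈ 2460 m/s

r₁ = 6371 + 1451 = 7822.0 km = 7.8220×10⁶ m.
r₂ = 6371 + 12840 = 19211 km = 1.9211×10⁷ m.
Transfer ellipse a_t = (r₁ + r₂)/2 = 1.352×10⁷ m.
At r₁: circular v_c1 = √(μ/r₁) = 7139 m/s; transfer-perigee v_p = √[μ(2/r₁ − 1/a_t)] = 8510 m/s.
Δv₁ = v_p − v_c1 = 1372 m/s.
At r₂: circular v_c2 = √(μ/r₂) = 4555 m/s; transfer-apogee v_a = √[μ(2/r₂ − 1/a_t)] = 3465 m/s.
Δv₂ = v_c2 − v_a = 1090 m/s.
Total Δv = Δv₁ + Δv₂ = 2462 m/s.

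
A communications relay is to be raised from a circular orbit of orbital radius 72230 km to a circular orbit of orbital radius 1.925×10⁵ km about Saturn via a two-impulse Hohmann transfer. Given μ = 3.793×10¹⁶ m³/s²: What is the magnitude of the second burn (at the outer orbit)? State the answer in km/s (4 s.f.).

r₁ = 72230 km = 7.223×10⁷ m.
r₂ = 1.925×10⁵ km = 1.925×10⁸ m.
Transfer ellipse a_t = (r₁ + r₂)/2 = 1.324×10⁸ m.
At r₁: circular v_c1 = √(μ/r₁) = 22920 m/s; transfer-perikrone v_p = √[μ(2/r₁ − 1/a_t)] = 27640 m/s.
At r₂: circular v_c2 = √(μ/r₂) = 14040 m/s; transfer-apokrone v_a = √[μ(2/r₂ − 1/a_t)] = 10370 m/s.
Δv₂ = v_c2 − v_a = 3668 m/s.
= 3.668 km/s.

Δv ≈ 3.668 km/s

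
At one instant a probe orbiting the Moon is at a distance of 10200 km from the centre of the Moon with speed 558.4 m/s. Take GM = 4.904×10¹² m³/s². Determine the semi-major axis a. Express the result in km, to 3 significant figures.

a ≈ 7550 km

r = 1.020×10⁷ m.
Specific orbital energy ε = v²/2 − μ/r = (558.4)²/2 − 4.904×10¹²/1.020×10⁷ = -3.249×10⁵ J/kg.
Since ε = −μ/(2a), a = −μ/(2ε) = 7.547×10⁶ m = 7547.4 km.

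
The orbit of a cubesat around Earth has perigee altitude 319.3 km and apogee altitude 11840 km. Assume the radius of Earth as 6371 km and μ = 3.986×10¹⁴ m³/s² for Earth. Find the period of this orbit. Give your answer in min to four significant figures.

r_p = 6371 + 319.3 = 6690.3 km = 6.6903×10⁶ m.
r_a = 6371 + 11840 = 18211 km = 1.8211×10⁷ m.
Semi-major axis a = (r_p + r_a)/2 = (6690.3 + 18211)/2 = 12451 km = 1.245×10⁷ m.
By Kepler's third law T = 2π√(a³/μ) = 2π × 2.200×10³ = 1.383×10⁴ s.
= 230.4 min.

T ≈ 230.4 min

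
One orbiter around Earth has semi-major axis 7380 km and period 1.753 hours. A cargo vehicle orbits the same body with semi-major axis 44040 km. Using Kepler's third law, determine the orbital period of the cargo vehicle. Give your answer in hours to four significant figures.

T₂ ≈ 25.55 hours

Kepler's third law: T² ∝ a³, so T₂ = T₁ (a₂/a₁)^(3/2).
a₂/a₁ = 5.967, (a₂/a₁)^(3/2) = 14.58.
T₂ = 1.753 × 14.58 = 25.55 hours.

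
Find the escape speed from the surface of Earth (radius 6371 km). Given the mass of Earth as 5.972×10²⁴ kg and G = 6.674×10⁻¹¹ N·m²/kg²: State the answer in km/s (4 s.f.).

μ = GM = 6.674×10⁻¹¹ × 5.972×10²⁴ = 3.986×10¹⁴ m³/s².
r = R = 6.371×10⁶ m.
Escape speed v_esc = √(2μ/r) = √(2 × 3.986×10¹⁴ / 6.371×10⁶) = √(1.251×10⁸) = 11190 m/s.
= 11.19 km/s.

v_esc ≈ 11.19 km/s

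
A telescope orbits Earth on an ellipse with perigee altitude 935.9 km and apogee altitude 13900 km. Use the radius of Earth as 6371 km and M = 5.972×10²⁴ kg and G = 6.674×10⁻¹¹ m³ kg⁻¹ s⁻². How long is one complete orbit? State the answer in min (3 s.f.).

μ = GM = 6.674×10⁻¹¹ × 5.972×10²⁴ = 3.986×10¹⁴ m³/s².
r_p = 6371 + 935.9 = 7306.9 km = 7.3069×10⁶ m.
r_a = 6371 + 13900 = 20271 km = 2.0271×10⁷ m.
Semi-major axis a = (r_p + r_a)/2 = (7306.9 + 20271)/2 = 13789 km = 1.379×10⁷ m.
By Kepler's third law T = 2π√(a³/μ) = 2π × 2.565×10³ = 1.611×10⁴ s.
= 268.6 min.

T ≈ 269 min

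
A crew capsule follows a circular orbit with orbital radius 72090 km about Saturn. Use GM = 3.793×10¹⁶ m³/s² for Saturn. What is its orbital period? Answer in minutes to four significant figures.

r = 72090 km = 7.209×10⁷ m.
Kepler's third law: T = 2π√(r³/μ) = 2π√((7.209×10⁷)³ / 3.793×10¹⁶).
r³/μ = 9.877×10⁶ s², so T = 2π × 3.143×10³ = 1.975×10⁴ s.
Converting: 1.975×10⁴ s ÷ 60.00 = 329.1 minutes.

T ≈ 329.1 minutes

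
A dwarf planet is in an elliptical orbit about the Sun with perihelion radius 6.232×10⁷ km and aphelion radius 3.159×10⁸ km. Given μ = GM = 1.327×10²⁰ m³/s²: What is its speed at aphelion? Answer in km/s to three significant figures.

Semi-major axis a = (r_p + r_a)/2 = 1.8911×10⁸ km = 1.891×10¹¹ m.
Vis-viva: v² = μ(2/r − 1/a) = 1.327×10²⁰ × (6.331×10⁻¹² − 5.288×10⁻¹²) = 1.384×10⁸ m²/s².
v = 11770 m/s = 11.77 km/s.

v ≈ 11.8 km/s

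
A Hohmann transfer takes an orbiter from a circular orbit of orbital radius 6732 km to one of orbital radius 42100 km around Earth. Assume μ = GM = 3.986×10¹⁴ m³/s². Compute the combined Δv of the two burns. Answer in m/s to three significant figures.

r₁ = 6732 km = 6.732×10⁶ m.
r₂ = 42100 km = 4.210×10⁷ m.
Transfer ellipse a_t = (r₁ + r₂)/2 = 2.442×10⁷ m.
At r₁: circular v_c1 = √(μ/r₁) = 7695 m/s; transfer-perigee v_p = √[μ(2/r₁ − 1/a_t)] = 10100 m/s.
Δv₁ = v_p − v_c1 = 2409 m/s.
At r₂: circular v_c2 = √(μ/r₂) = 3077 m/s; transfer-apogee v_a = √[μ(2/r₂ − 1/a_t)] = 1616 m/s.
Δv₂ = v_c2 − v_a = 1461 m/s.
Total Δv = Δv₁ + Δv₂ = 3871 m/s.

Δv_total ≈ 3870 m/s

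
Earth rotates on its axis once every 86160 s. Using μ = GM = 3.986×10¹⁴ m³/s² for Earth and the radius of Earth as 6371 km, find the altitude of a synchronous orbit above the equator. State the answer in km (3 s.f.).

h_sync ≈ 35800 km

A synchronous orbit has period T, so by Kepler's third law a = (μT²/4π²)^(1/3).
μT²/4π² = 3.986×10¹⁴ × (8.616×10⁴)² / 39.48 = 7.495×10²² m³.
a = 4.216×10⁷ m = 42163 km.
Altitude h = a − R = 42163 − 6371 = 35792 km.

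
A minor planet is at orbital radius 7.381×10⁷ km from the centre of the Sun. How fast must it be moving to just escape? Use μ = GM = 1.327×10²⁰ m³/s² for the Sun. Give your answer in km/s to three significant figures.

r = 7.381×10⁷ km = 7.381×10¹⁰ m.
Escape speed v_esc = √(2μ/r) = √(2 × 1.327×10²⁰ / 7.381×10¹⁰) = √(3.596×10⁹) = 59960 m/s.
= 59.96 km/s.

v_esc ≈ 60.0 km/s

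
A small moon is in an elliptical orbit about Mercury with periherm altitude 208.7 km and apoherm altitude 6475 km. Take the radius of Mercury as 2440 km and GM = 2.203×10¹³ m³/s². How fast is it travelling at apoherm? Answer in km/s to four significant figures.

r_p = 2440 + 208.7 = 2648.7 km = 2.6487×10⁶ m.
r_a = 2440 + 6475 = 8915.0 km = 8.9150×10⁶ m.
Semi-major axis a = (r_p + r_a)/2 = 5781.9 km = 5.782×10⁶ m.
Vis-viva: v² = μ(2/r − 1/a) = 2.203×10¹³ × (2.243×10⁻⁷ − 1.730×10⁻⁷) = 1.132×10⁶ m²/s².
v = 1064 m/s = 1.064 km/s.

v ≈ 1.064 km/s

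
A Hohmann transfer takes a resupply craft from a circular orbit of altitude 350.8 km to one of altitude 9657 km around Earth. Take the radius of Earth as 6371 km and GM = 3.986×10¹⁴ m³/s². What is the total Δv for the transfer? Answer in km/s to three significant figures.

r₁ = 6371 + 350.8 = 6721.8 km = 6.7218×10⁶ m.
r₂ = 6371 + 9657 = 16028 km = 1.6028×10⁷ m.
Transfer ellipse a_t = (r₁ + r₂)/2 = 1.137×10⁷ m.
At r₁: circular v_c1 = √(μ/r₁) = 7701 m/s; transfer-perigee v_p = √[μ(2/r₁ − 1/a_t)] = 9141 m/s.
Δv₁ = v_p − v_c1 = 1440 m/s.
At r₂: circular v_c2 = √(μ/r₂) = 4987 m/s; transfer-apogee v_a = √[μ(2/r₂ − 1/a_t)] = 3834 m/s.
Δv₂ = v_c2 − v_a = 1153 m/s.
Total Δv = Δv₁ + Δv₂ = 2594 m/s = 2.594 km/s.

Δv_total ≈ 2.59 km/s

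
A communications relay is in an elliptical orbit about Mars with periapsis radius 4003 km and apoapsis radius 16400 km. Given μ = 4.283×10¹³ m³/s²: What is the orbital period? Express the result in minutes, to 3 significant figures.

T ≈ 521 minutes

Semi-major axis a = (r_p + r_a)/2 = (4003.0 + 16400)/2 = 10202 km = 1.020×10⁷ m.
By Kepler's third law T = 2π√(a³/μ) = 2π × 4.979×10³ = 3.128×10⁴ s.
= 521.4 minutes.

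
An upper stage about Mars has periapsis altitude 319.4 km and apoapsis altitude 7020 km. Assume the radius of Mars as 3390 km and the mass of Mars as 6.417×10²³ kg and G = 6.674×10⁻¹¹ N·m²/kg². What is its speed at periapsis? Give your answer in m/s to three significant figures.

v ≈ 4130 m/s

μ = GM = 6.674×10⁻¹¹ × 6.417×10²³ = 4.283×10¹³ m³/s².
r_p = 3390 + 319.4 = 3709.4 km = 3.7094×10⁶ m.
r_a = 3390 + 7020 = 10410 km = 1.0410×10⁷ m.
Semi-major axis a = (r_p + r_a)/2 = 7059.7 km = 7.060×10⁶ m.
Vis-viva: v² = μ(2/r − 1/a) = 4.283×10¹³ × (5.392×10⁻⁷ − 1.416×10⁻⁷) = 1.702×10⁷ m²/s².
v = 4126 m/s.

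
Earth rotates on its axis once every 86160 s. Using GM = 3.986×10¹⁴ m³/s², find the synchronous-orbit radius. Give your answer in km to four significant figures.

r_sync ≈ 42160 km

A synchronous orbit has period T, so by Kepler's third law a = (μT²/4π²)^(1/3).
μT²/4π² = 3.986×10¹⁴ × (8.616×10⁴)² / 39.48 = 7.495×10²² m³.
a = 4.216×10⁷ m = 42163 km.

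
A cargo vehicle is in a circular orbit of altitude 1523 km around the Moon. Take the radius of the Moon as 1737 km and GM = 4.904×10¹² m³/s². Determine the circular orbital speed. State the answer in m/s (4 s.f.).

v ≈ 1226 m/s

r = 1737 + 1523 = 3260.0 km = 3.2600×10⁶ m.
For a circular orbit v = √(μ/r) = √(4.904×10¹² / 3.260×10⁶) = √(1.504×10⁶) = 1226 m/s.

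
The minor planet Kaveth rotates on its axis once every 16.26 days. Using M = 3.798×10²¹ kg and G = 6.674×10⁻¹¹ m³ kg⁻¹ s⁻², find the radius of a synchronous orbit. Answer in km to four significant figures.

μ = GM = 6.674×10⁻¹¹ × 3.798×10²¹ = 2.535×10¹¹ m³/s².
T = 16.26 days = 1.405×10⁶ s.
A synchronous orbit has period T, so by Kepler's third law a = (μT²/4π²)^(1/3).
μT²/4π² = 2.535×10¹¹ × (1.405×10⁶)² / 39.48 = 1.267×10²² m³.
a = 2.331×10⁷ m = 23314 km.

r_sync ≈ 23310 km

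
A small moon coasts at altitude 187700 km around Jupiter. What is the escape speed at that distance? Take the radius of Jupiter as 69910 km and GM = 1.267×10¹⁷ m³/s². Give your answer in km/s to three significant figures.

r = 69910 + 187700 = 257610 km = 2.5761×10⁸ m.
Escape speed v_esc = √(2μ/r) = √(2 × 1.267×10¹⁷ / 2.576×10⁸) = √(9.837×10⁸) = 31360 m/s.
= 31.36 km/s.

v_esc ≈ 31.4 km/s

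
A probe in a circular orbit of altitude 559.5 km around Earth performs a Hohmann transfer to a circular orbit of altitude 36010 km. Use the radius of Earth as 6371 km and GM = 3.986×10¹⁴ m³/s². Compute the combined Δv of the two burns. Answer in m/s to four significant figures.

r₁ = 6371 + 559.5 = 6930.5 km = 6.9305×10⁶ m.
r₂ = 6371 + 36010 = 42381 km = 4.2381×10⁷ m.
Transfer ellipse a_t = (r₁ + r₂)/2 = 2.466×10⁷ m.
At r₁: circular v_c1 = √(μ/r₁) = 7584 m/s; transfer-perigee v_p = √[μ(2/r₁ − 1/a_t)] = 9943 m/s.
Δv₁ = v_p − v_c1 = 2359 m/s.
At r₂: circular v_c2 = √(μ/r₂) = 3067 m/s; transfer-apogee v_a = √[μ(2/r₂ − 1/a_t)] = 1626 m/s.
Δv₂ = v_c2 − v_a = 1441 m/s.
Total Δv = Δv₁ + Δv₂ = 3800 m/s.

Δv_total ≈ 3800 m/s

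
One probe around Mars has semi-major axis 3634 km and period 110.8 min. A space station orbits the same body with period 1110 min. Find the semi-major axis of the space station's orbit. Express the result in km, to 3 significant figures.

a₂ ≈ 16900 km

Kepler's third law: a³ ∝ T², so a₂ = a₁ (T₂/T₁)^(2/3).
T₂/T₁ = 10.02, (T₂/T₁)^(2/3) = 4.647.
a₂ = 3634 × 4.647 = 16890 km.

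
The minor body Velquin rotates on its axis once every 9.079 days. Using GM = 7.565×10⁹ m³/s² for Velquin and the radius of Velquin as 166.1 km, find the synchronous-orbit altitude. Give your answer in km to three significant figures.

T = 9.079 days = 7.844×10⁵ s.
A synchronous orbit has period T, so by Kepler's third law a = (μT²/4π²)^(1/3).
μT²/4π² = 7.565×10⁹ × (7.844×10⁵)² / 39.48 = 1.179×10²⁰ m³.
a = 4.904×10⁶ m = 4903.6 km.
Altitude h = a − R = 4903.6 − 166.1 = 4737.5 km.

h_sync ≈ 4740 km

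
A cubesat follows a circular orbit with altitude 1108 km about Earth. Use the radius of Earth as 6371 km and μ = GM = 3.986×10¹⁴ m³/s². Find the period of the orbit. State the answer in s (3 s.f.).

T ≈ 6440 s

r = 6371 + 1108 = 7479.0 km = 7.4790×10⁶ m.
Kepler's third law: T = 2π√(r³/μ) = 2π√((7.479×10⁶)³ / 3.986×10¹⁴).
r³/μ = 1.050×10⁶ s², so T = 2π × 1.024×10³ = 6.437×10³ s.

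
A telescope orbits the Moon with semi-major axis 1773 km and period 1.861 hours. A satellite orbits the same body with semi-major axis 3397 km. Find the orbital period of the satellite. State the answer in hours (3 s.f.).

T₂ ≈ 4.94 hours

Kepler's third law: T² ∝ a³, so T₂ = T₁ (a₂/a₁)^(3/2).
a₂/a₁ = 1.916, (a₂/a₁)^(3/2) = 2.652.
T₂ = 1.861 × 2.652 = 4.935 hours.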